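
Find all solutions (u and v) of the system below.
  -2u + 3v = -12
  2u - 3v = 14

Row-reduce:
R1 ← R1 / (-2).
R2 ← R2 − 2·R1.
Row 2 reduces to 0 = 2, a contradiction. The system is inconsistent.

no solution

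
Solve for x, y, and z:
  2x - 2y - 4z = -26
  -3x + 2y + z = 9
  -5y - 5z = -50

Row-reduce the augmented matrix:
R1 ← R1 / (2).
R2 ← R2 + 3·R1.
R2 ← R2 / (-1).
R1 ← R1 + 1·R2.
R3 ← R3 + 5·R2.
R3 ← R3 / (20).
R1 ← R1 − 3·R3.
R2 ← R2 − 5·R3.
Reading off the reduced rows gives x = 2, y = 5, z = 5.

x = 2, y = 5, z = 5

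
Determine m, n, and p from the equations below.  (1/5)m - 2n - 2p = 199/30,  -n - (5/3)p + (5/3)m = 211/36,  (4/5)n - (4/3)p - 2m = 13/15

m = 2/3, n = -1, p = -9/4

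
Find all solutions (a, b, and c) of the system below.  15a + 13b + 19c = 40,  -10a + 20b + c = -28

infinitely many solutions

Row-reduce:
R1 ← R1 / (15).
R2 ← R2 + 10·R1.
R2 ← R2 / (86/3).
R1 ← R1 − 13/15·R2.
Rank is 2 with 3 unknowns, leaving c free.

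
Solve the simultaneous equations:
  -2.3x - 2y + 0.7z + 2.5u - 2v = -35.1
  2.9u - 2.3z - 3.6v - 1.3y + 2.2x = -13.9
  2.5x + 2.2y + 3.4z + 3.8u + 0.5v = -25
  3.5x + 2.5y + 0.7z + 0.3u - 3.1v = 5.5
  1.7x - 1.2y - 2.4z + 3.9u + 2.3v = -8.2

x = 2, y = 4, z = -5, u = -6, v = 2

Row-reduce the augmented matrix:
R1 ← R1 / (-23/10).
R2 ← R2 − 11/5·R1.
R3 ← R3 − 5/2·R1.
R4 ← R4 − 7/2·R1.
R5 ← R5 − 17/10·R1.
R2 ← R2 / (-739/230).
R1 ← R1 − 20/23·R2.
R3 ← R3 − 3/115·R2.
R4 ← R4 + 25/46·R2.
R5 ← R5 + 308/115·R2.
R3 ← R3 / (30651/7390).
R1 ← R1 + 551/739·R3.
R2 ← R2 − 375/739·R3.
R4 ← R4 − 15083/7390·R3.
R5 ← R5 + 3869/7390·R3.
R4 ← R4 / (-2902/153255).
R1 ← R1 − 46724/30651·R4.
R2 ← R2 + 25026/10217·R4.
R3 ← R3 − 48481/30651·R4.
R5 ← R5 − 663689/306510·R4.
R5 ← R5 / (-3583709/7255).
R1 ← R1 + 511253/1451·R5.
R2 ← R2 − 822125/1451·R5.
R3 ← R3 + 529677/1451·R5.
R4 ← R4 − 334496/1451·R5.
Reading off the reduced rows gives x = 2, y = 4, z = -5, u = -6, v = 2.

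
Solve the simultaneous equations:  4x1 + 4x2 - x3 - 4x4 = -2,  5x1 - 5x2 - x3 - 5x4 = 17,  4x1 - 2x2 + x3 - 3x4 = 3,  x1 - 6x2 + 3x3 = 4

Row-reduce the augmented matrix:
R1 ← R1 / (4).
R2 ← R2 − 5·R1.
R3 ← R3 − 4·R1.
R4 ← R4 − 1·R1.
R2 ← R2 / (-10).
R1 ← R1 − 1·R2.
R3 ← R3 + 6·R2.
R4 ← R4 + 7·R2.
R3 ← R3 / (37/20).
R1 ← R1 + 9/40·R3.
R2 ← R2 + 1/40·R3.
R4 ← R4 − 123/40·R3.
R4 ← R4 / (-49/74).
R1 ← R1 + 65/74·R4.
R2 ← R2 − 1/74·R4.
R3 ← R3 − 20/37·R4.
Reading off the reduced rows gives x1 = -2, x2 = -2, x3 = -2, x4 = -3.

x1 = -2, x2 = -2, x3 = -2, x4 = -3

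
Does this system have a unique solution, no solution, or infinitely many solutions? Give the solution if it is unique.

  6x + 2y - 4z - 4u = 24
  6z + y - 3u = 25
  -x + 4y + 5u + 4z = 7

Row-reduce:
R1 ← R1 / (6).
R3 ← R3 + 1·R1.
R1 ← R1 − 1/3·R2.
R3 ← R3 − 13/3·R2.
R3 ← R3 / (-68/3).
R1 ← R1 + 8/3·R3.
R2 ← R2 − 6·R3.
Rank is 3 with 4 unknowns, leaving u free.

infinitely many solutions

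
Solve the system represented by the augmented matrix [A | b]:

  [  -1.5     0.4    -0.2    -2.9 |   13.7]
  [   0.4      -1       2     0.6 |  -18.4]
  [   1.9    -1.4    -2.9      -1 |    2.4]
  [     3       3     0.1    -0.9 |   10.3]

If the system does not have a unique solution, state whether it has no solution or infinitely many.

x_1 = -3, x_2 = 6, x_3 = -5, x_4 = -2

Row-reduce the augmented matrix:
R1 ← R1 / (-3/2).
R2 ← R2 − 2/5·R1.
R3 ← R3 − 19/10·R1.
R4 ← R4 − 3·R1.
R2 ← R2 / (-67/75).
R1 ← R1 + 4/15·R2.
R3 ← R3 + 67/75·R2.
R4 ← R4 − 19/5·R2.
R3 ← R3 / (-51/10).
R1 ← R1 + 30/67·R3.
R2 ← R2 + 146/67·R3.
R4 ← R4 − 5347/670·R3.
R4 ← R4 / (-82458/5695).
R1 ← R1 − 2711/1139·R4.
R2 ← R2 − 2411/1139·R4.
R3 ← R3 − 15/17·R4.
Reading off the reduced rows gives x_1 = -3, x_2 = 6, x_3 = -5, x_4 = -2.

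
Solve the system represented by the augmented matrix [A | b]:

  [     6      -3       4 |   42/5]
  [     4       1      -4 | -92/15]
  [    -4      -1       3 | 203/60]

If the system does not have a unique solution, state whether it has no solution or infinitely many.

Row-reduce the augmented matrix:
R1 ← R1 / (6).
R2 ← R2 − 4·R1.
R3 ← R3 + 4·R1.
R2 ← R2 / (3).
R1 ← R1 + 1/2·R2.
R3 ← R3 + 3·R2.
R3 ← R3 / (-1).
R1 ← R1 + 4/9·R3.
R2 ← R2 + 20/9·R3.
Reading off the reduced rows gives x_1 = 2/3, x_2 = 11/5, x_3 = 11/4.

x_1 = 2/3, x_2 = 11/5, x_3 = 11/4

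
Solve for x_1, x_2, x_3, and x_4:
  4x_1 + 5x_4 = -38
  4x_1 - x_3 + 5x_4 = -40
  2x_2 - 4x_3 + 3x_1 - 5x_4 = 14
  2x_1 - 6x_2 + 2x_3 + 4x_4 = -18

x_1 = -2, x_2 = -1, x_3 = 2, x_4 = -6

Row-reduce the augmented matrix:
R1 ← R1 / (4).
R2 ← R2 − 4·R1.
R3 ← R3 − 3·R1.
R4 ← R4 − 2·R1.
Swap R2 and R3.
R2 ← R2 / (2).
R4 ← R4 + 6·R2.
R3 ← R3 / (-1).
R2 ← R2 + 2·R3.
R4 ← R4 + 10·R3.
R4 ← R4 / (-99/4).
R1 ← R1 − 5/4·R4.
R2 ← R2 + 35/8·R4.
Reading off the reduced rows gives x_1 = -2, x_2 = -1, x_3 = 2, x_4 = -6.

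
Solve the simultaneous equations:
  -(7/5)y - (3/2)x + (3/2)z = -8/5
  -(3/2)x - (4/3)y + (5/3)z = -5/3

infinitely many solutions

Row-reduce:
R1 ← R1 / (-3/2).
R2 ← R2 + 3/2·R1.
R2 ← R2 / (1/15).
R1 ← R1 − 14/15·R2.
Rank is 2 with 3 unknowns, leaving z free.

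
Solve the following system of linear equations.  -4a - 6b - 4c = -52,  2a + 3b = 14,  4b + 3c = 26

Row-reduce the augmented matrix:
R1 ← R1 / (-4).
R2 ← R2 − 2·R1.
Swap R2 and R3.
R2 ← R2 / (4).
R1 ← R1 − 3/2·R2.
R3 ← R3 / (-2).
R1 ← R1 + 1/8·R3.
R2 ← R2 − 3/4·R3.
Reading off the reduced rows gives a = 4, b = 2, c = 6.

a = 4, b = 2, c = 6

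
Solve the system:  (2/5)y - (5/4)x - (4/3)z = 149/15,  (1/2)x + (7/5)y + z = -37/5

infinitely many solutions

Row-reduce:
R1 ← R1 / (-5/4).
R2 ← R2 − 1/2·R1.
R2 ← R2 / (39/25).
R1 ← R1 + 8/25·R2.
Rank is 2 with 3 unknowns, leaving z free.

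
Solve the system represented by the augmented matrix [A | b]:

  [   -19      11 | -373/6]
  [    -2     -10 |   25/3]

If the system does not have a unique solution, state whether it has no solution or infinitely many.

Row-reduce the augmented matrix:
R1 ← R1 / (-19).
R2 ← R2 + 2·R1.
R2 ← R2 / (-212/19).
R1 ← R1 + 11/19·R2.
Reading off the reduced rows gives x_1 = 5/2, x_2 = -4/3.

x_1 = 5/2, x_2 = -4/3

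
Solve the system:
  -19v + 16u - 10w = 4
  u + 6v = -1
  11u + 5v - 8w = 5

u = -1, v = 0, w = -2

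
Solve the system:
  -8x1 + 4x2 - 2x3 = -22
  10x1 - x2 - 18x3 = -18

infinitely many solutions

Row-reduce:
R1 ← R1 / (-8).
R2 ← R2 − 10·R1.
R2 ← R2 / (4).
R1 ← R1 + 1/2·R2.
Rank is 2 with 3 unknowns, leaving x3 free.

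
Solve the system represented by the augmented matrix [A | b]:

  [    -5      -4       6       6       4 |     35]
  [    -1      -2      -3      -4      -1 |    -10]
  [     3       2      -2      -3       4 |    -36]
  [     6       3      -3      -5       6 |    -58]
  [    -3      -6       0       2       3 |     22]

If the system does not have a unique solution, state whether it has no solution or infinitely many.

Row-reduce the augmented matrix:
R1 ← R1 / (-5).
R2 ← R2 + 1·R1.
R3 ← R3 − 3·R1.
R4 ← R4 − 6·R1.
R5 ← R5 + 3·R1.
R2 ← R2 / (-6/5).
R1 ← R1 − 4/5·R2.
R3 ← R3 + 2/5·R2.
R4 ← R4 + 9/5·R2.
R5 ← R5 + 18/5·R2.
R3 ← R3 / (3).
R1 ← R1 + 4·R3.
R2 ← R2 − 7/2·R3.
R4 ← R4 − 21/2·R3.
R5 ← R5 − 9·R3.
R4 ← R4 / (11/6).
R1 ← R1 + 14/9·R4.
R2 ← R2 − 29/18·R4.
R3 ← R3 − 7/9·R4.
R5 ← R5 − 7·R4.
R5 ← R5 / (27).
R1 ← R1 + 2·R5.
R2 ← R2 − 3·R5.
R3 ← R3 − 7·R5.
R4 ← R4 + 6·R5.
Reading off the reduced rows gives x_1 = -1, x_2 = -3, x_3 = 0, x_4 = 5, x_5 = -3.

x_1 = -1, x_2 = -3, x_3 = 0, x_4 = 5, x_5 = -3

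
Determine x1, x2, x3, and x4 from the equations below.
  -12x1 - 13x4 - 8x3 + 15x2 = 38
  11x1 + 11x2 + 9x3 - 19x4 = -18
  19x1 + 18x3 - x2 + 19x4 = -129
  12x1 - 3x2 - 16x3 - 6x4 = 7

Row-reduce the augmented matrix:
R1 ← R1 / (-12).
R2 ← R2 − 11·R1.
R3 ← R3 − 19·R1.
R4 ← R4 − 12·R1.
R2 ← R2 / (99/4).
R1 ← R1 + 5/4·R2.
R3 ← R3 − 91/4·R2.
R4 ← R4 − 12·R2.
R3 ← R3 / (1129/297).
R1 ← R1 − 223/297·R3.
R2 ← R2 − 20/297·R3.
R4 ← R4 + 2456/99·R3.
R4 ← R4 / (193193/1129).
R1 ← R1 + 6524/1129·R4.
R2 ← R2 + 1947/1129·R4.
R3 ← R3 − 7970/1129·R4.
Reading off the reduced rows gives x1 = -3, x2 = -3, x3 = -1, x4 = -3.

x1 = -3, x2 = -3, x3 = -1, x4 = -3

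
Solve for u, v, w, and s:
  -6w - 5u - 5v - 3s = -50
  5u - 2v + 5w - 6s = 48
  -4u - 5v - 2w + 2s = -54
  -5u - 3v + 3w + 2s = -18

u = 1, v = 6, w = 5, s = -5

Row-reduce the augmented matrix:
R1 ← R1 / (-5).
R2 ← R2 − 5·R1.
R3 ← R3 + 4·R1.
R4 ← R4 + 5·R1.
R2 ← R2 / (-7).
R1 ← R1 − 1·R2.
R3 ← R3 + 1·R2.
R4 ← R4 − 2·R2.
R3 ← R3 / (103/35).
R1 ← R1 − 37/35·R3.
R2 ← R2 − 1/7·R3.
R4 ← R4 − 61/7·R3.
R4 ← R4 / (-1484/103).
R1 ← R1 + 281/103·R4.
R2 ← R2 − 104/103·R4.
R3 ← R3 − 199/103·R4.
Reading off the reduced rows gives u = 1, v = 6, w = 5, s = -5.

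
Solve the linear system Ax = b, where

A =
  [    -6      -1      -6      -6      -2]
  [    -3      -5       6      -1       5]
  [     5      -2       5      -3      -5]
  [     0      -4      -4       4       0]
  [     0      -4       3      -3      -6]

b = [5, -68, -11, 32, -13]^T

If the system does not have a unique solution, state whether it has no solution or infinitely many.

Row-reduce the augmented matrix:
R1 ← R1 / (-6).
R2 ← R2 + 3·R1.
R3 ← R3 − 5·R1.
R2 ← R2 / (-9/2).
R1 ← R1 − 1/6·R2.
R3 ← R3 + 17/6·R2.
R4 ← R4 + 4·R2.
R5 ← R5 + 4·R2.
R3 ← R3 / (-17/3).
R1 ← R1 − 4/3·R3.
R2 ← R2 + 2·R3.
R4 ← R4 + 12·R3.
R5 ← R5 + 5·R3.
R4 ← R4 / (3340/153).
R1 ← R1 + 169/153·R4.
R2 ← R2 − 48/17·R4.
R3 ← R3 − 250/153·R4.
R5 ← R5 − 173/51·R4.
R5 ← R5 / (-3946/835).
R1 ← R1 + 879/835·R5.
R2 ← R2 − 152/835·R5.
R3 ← R3 − 98/167·R5.
R4 ← R4 − 642/835·R5.
Reading off the reduced rows gives x_1 = 3, x_2 = 1, x_3 = -6, x_4 = 3, x_5 = -3.

x_1 = 3, x_2 = 1, x_3 = -6, x_4 = 3, x_5 = -3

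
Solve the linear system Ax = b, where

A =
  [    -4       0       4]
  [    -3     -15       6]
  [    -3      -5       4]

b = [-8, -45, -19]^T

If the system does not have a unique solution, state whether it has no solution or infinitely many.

infinitely many solutions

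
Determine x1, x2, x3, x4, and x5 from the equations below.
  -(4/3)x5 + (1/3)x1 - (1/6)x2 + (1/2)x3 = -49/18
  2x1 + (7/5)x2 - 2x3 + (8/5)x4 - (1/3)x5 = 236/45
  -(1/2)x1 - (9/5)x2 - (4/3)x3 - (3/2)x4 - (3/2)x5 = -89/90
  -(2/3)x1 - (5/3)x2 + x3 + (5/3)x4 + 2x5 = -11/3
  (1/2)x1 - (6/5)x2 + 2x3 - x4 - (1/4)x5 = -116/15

x1 = -1, x2 = 2, x3 = -7/3, x4 = 0, x5 = 2/3

Row-reduce the augmented matrix:
R1 ← R1 / (1/3).
R2 ← R2 − 2·R1.
R3 ← R3 + 1/2·R1.
R4 ← R4 + 2/3·R1.
R5 ← R5 − 1/2·R1.
R2 ← R2 / (12/5).
R1 ← R1 + 1/2·R2.
R3 ← R3 + 41/20·R2.
R4 ← R4 + 2·R2.
R5 ← R5 + 19/20·R2.
R3 ← R3 / (-233/48).
R1 ← R1 − 11/24·R3.
R2 ← R2 + 25/12·R3.
R4 ← R4 + 13/6·R3.
R5 ← R5 + 35/48·R3.
R4 ← R4 / (10693/3495).
R1 ← R1 − 1121/3495·R4.
R2 ← R2 − 506/699·R4.
R3 ← R3 − 32/1165·R4.
R5 ← R5 + 2423/6990·R4.
R5 ← R5 / (109165/22644).
R1 ← R1 + 14561/5661·R5.
R2 ← R2 − 4835/5661·R5.
R3 ← R3 + 1259/1887·R5.
R4 ← R4 − 2690/1887·R5.
Reading off the reduced rows gives x1 = -1, x2 = 2, x3 = -7/3, x4 = 0, x5 = 2/3.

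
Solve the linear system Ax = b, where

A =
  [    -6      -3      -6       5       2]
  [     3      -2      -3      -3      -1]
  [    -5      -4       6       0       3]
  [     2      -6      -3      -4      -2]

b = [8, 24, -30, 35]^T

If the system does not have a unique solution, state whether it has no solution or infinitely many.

infinitely many solutions

Row-reduce:
R1 ← R1 / (-6).
R2 ← R2 − 3·R1.
R3 ← R3 + 5·R1.
R4 ← R4 − 2·R1.
R2 ← R2 / (-7/2).
R1 ← R1 − 1/2·R2.
R3 ← R3 + 3/2·R2.
R4 ← R4 + 7·R2.
R3 ← R3 / (95/7).
R1 ← R1 − 1/7·R3.
R2 ← R2 − 12/7·R3.
R4 ← R4 − 7·R3.
R4 ← R4 / (67/95).
R1 ← R1 + 82/95·R4.
R2 ← R2 − 61/95·R4.
R3 ← R3 + 83/285·R4.
Rank is 4 with 5 unknowns, leaving x_5 free.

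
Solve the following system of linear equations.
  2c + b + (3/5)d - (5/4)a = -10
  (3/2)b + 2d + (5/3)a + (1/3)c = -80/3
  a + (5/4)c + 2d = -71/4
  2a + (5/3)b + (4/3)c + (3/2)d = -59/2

a = -4, b = -6, c = -3, d = -5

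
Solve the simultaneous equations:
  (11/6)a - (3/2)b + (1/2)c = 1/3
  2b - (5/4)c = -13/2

infinitely many solutions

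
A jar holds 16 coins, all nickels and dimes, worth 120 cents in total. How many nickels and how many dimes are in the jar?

nickels: 8, dimes: 8

Let n = nickels, d = dimes.
  n + d = 16
  5n + 10d = 120
Row-reduce the augmented matrix:
R2 ← R2 − 5·R1.
R2 ← R2 / (5).
R1 ← R1 − 1·R2.
Reading off the reduced rows gives n = 8, d = 8.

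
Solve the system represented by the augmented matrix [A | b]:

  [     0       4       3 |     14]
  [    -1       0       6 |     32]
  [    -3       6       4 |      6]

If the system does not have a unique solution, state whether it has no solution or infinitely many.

Row-reduce the augmented matrix:
Swap R1 and R2.
R1 ← R1 / (-1).
R3 ← R3 + 3·R1.
R2 ← R2 / (4).
R3 ← R3 − 6·R2.
R3 ← R3 / (-37/2).
R1 ← R1 + 6·R3.
R2 ← R2 − 3/4·R3.
Reading off the reduced rows gives x_1 = 4, x_2 = -1, x_3 = 6.

x_1 = 4, x_2 = -1, x_3 = 6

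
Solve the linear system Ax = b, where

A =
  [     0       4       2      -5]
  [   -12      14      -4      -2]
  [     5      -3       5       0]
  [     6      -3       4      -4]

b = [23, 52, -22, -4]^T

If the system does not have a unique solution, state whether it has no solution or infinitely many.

no solution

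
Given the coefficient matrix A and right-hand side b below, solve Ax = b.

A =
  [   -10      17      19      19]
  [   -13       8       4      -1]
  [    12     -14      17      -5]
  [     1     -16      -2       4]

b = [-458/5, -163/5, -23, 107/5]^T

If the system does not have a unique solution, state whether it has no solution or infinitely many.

x_1 = 1, x_2 = -1, x_3 = -3, x_4 = -2/5

Row-reduce the augmented matrix:
R1 ← R1 / (-10).
R2 ← R2 + 13·R1.
R3 ← R3 − 12·R1.
R4 ← R4 − 1·R1.
R2 ← R2 / (-141/10).
R1 ← R1 + 17/10·R2.
R3 ← R3 − 32/5·R2.
R4 ← R4 + 143/10·R2.
R3 ← R3 / (1429/47).
R1 ← R1 − 28/47·R3.
R2 ← R2 − 69/47·R3.
R4 ← R4 − 982/47·R3.
R4 ← R4 / (39653/1429).
R1 ← R1 − 1541/1429·R4.
R2 ← R2 − 6544/4287·R4.
R3 ← R3 − 865/4287·R4.
Reading off the reduced rows gives x_1 = 1, x_2 = -1, x_3 = -3, x_4 = -2/5.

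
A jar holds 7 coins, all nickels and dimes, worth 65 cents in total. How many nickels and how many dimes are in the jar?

nickels: 1, dimes: 6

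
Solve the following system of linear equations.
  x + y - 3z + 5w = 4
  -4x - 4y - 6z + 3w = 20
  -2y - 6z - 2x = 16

infinitely many solutions

Row-reduce:
R2 ← R2 + 4·R1.
R3 ← R3 + 2·R1.
R2 ← R2 / (-18).
R1 ← R1 + 3·R2.
R3 ← R3 + 12·R2.
R3 ← R3 / (-16/3).
R1 ← R1 − 7/6·R3.
R2 ← R2 + 23/18·R3.
Rank is 3 with 4 unknowns, leaving y free.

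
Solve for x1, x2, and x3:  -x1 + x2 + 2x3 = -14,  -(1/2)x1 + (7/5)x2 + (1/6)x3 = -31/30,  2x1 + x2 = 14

Row-reduce the augmented matrix:
R1 ← R1 / (-1).
R2 ← R2 + 1/2·R1.
R3 ← R3 − 2·R1.
R2 ← R2 / (9/10).
R1 ← R1 + 1·R2.
R3 ← R3 − 3·R2.
R3 ← R3 / (61/9).
R1 ← R1 + 79/27·R3.
R2 ← R2 + 25/27·R3.
Reading off the reduced rows gives x1 = 6, x2 = 2, x3 = -5.

x1 = 6, x2 = 2, x3 = -5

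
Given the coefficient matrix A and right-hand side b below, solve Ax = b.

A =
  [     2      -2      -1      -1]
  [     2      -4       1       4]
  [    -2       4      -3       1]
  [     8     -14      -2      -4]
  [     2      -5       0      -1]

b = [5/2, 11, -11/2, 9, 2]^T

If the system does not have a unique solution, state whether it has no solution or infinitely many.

x_1 = 3, x_2 = 1/2, x_3 = 1, x_4 = 3/2

Row-reduce the augmented matrix:
R1 ← R1 / (2).
R2 ← R2 − 2·R1.
R3 ← R3 + 2·R1.
R4 ← R4 − 8·R1.
R5 ← R5 − 2·R1.
R2 ← R2 / (-2).
R1 ← R1 + 1·R2.
R3 ← R3 − 2·R2.
R4 ← R4 + 6·R2.
R5 ← R5 + 3·R2.
R3 ← R3 / (-2).
R1 ← R1 + 3/2·R3.
R2 ← R2 + 1·R3.
R4 ← R4 + 4·R3.
R5 ← R5 + 2·R3.
R4 ← R4 / (-25).
R1 ← R1 + 27/4·R4.
R2 ← R2 + 5·R4.
R3 ← R3 + 5/2·R4.
R5 ← R5 + 25/2·R4.
R5 reduces to 0 = 0, so the extra equation is consistent.
Reading off the reduced rows gives x_1 = 3, x_2 = 1/2, x_3 = 1, x_4 = 3/2.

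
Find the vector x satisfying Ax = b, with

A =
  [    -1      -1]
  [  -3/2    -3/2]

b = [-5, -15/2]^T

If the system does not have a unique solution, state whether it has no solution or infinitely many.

Row-reduce:
R1 ← R1 / (-1).
R2 ← R2 + 3/2·R1.
Rank is 1 with 2 unknowns, leaving x_2 free.

infinitely many solutions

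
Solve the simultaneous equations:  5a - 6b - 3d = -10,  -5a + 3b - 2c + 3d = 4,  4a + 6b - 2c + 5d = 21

Row-reduce:
R1 ← R1 / (5).
R2 ← R2 + 5·R1.
R3 ← R3 − 4·R1.
R2 ← R2 / (-3).
R1 ← R1 + 6/5·R2.
R3 ← R3 − 54/5·R2.
R3 ← R3 / (-46/5).
R1 ← R1 − 4/5·R3.
R2 ← R2 − 2/3·R3.
Rank is 3 with 4 unknowns, leaving d free.

infinitely many solutions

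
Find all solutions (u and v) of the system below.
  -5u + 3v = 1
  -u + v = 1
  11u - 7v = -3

u = 1, v = 2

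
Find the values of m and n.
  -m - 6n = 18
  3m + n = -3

m = 0, n = -3

Row-reduce the augmented matrix:
R1 ← R1 / (-1).
R2 ← R2 − 3·R1.
R2 ← R2 / (-17).
R1 ← R1 − 6·R2.
Reading off the reduced rows gives m = 0, n = -3.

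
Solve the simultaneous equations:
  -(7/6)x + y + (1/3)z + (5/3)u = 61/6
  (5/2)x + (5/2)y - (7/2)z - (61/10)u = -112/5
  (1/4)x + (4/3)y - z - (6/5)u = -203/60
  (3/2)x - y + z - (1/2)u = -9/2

no solution

Row-reduce:
R1 ← R1 / (-7/6).
R2 ← R2 − 5/2·R1.
R3 ← R3 − 1/4·R1.
R4 ← R4 − 3/2·R1.
R2 ← R2 / (65/14).
R1 ← R1 + 6/7·R2.
R3 ← R3 − 65/42·R2.
R4 ← R4 − 2/7·R2.
Swap R3 and R4.
R3 ← R3 / (8/5).
R1 ← R1 + 4/5·R3.
R2 ← R2 + 3/5·R3.
Row 4 reduces to 0 = -1, a contradiction. The system is inconsistent.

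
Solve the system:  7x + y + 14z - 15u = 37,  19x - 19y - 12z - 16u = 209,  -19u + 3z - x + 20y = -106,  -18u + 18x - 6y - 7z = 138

Row-reduce the augmented matrix:
R1 ← R1 / (7).
R2 ← R2 − 19·R1.
R3 ← R3 + 1·R1.
R4 ← R4 − 18·R1.
R2 ← R2 / (-152/7).
R1 ← R1 − 1/7·R2.
R3 ← R3 − 141/7·R2.
R4 ← R4 + 60/7·R2.
R3 ← R3 / (-3145/76).
R1 ← R1 − 127/76·R3.
R2 ← R2 − 175/76·R3.
R4 ← R4 + 442/19·R3.
R4 ← R4 / (3631/370).
R1 ← R1 + 12003/6290·R4.
R2 ← R2 + 1307/1258·R4.
R3 ← R3 + 271/6290·R4.
Reading off the reduced rows gives x = 6, y = -5, z = 0, u = 0.

x = 6, y = -5, z = 0, u = 0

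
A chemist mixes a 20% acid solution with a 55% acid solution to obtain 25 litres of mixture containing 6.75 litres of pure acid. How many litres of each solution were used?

litres of solution A: 20, litres of solution B: 5

Let a = litres of solution A, b = litres of solution B.
  a + b = 25
  (1/5)a + (11/20)b = 27/4
Row-reduce the augmented matrix:
R2 ← R2 − 1/5·R1.
R2 ← R2 / (7/20).
R1 ← R1 − 1·R2.
Reading off the reduced rows gives a = 20, b = 5.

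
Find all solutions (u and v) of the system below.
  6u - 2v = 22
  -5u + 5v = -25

u = 3, v = -2

Row-reduce the augmented matrix:
R1 ← R1 / (6).
R2 ← R2 + 5·R1.
R2 ← R2 / (10/3).
R1 ← R1 + 1/3·R2.
Reading off the reduced rows gives u = 3, v = -2.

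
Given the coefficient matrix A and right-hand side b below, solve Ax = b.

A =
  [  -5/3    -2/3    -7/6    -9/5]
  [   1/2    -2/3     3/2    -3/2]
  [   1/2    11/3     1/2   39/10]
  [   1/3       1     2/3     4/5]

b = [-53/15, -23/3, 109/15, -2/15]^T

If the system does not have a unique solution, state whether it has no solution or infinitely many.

Row-reduce:
R1 ← R1 / (-5/3).
R2 ← R2 − 1/2·R1.
R3 ← R3 − 1/2·R1.
R4 ← R4 − 1/3·R1.
R2 ← R2 / (-13/15).
R1 ← R1 − 2/5·R2.
R3 ← R3 − 52/15·R2.
R4 ← R4 − 13/15·R2.
R3 ← R3 / (19/4).
R1 ← R1 − 16/13·R3.
R2 ← R2 + 69/52·R3.
R4 ← R4 − 19/12·R3.
Rank is 3 with 4 unknowns, leaving x_4 free.

infinitely many solutions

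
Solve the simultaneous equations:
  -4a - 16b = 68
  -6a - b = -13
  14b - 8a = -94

a = 3, b = -5

Row-reduce the augmented matrix:
R1 ← R1 / (-4).
R2 ← R2 + 6·R1.
R3 ← R3 + 8·R1.
R2 ← R2 / (23).
R1 ← R1 − 4·R2.
R3 ← R3 − 46·R2.
R3 reduces to 0 = 0, so the extra equation is consistent.
Reading off the reduced rows gives a = 3, b = -5.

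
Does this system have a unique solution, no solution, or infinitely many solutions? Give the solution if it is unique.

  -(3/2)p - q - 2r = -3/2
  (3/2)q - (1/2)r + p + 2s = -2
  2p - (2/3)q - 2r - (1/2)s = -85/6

infinitely many solutions

Row-reduce:
R1 ← R1 / (-3/2).
R2 ← R2 − 1·R1.
R3 ← R3 − 2·R1.
R2 ← R2 / (5/6).
R1 ← R1 − 2/3·R2.
R3 ← R3 + 2·R2.
R3 ← R3 / (-136/15).
R1 ← R1 − 14/5·R3.
R2 ← R2 + 11/5·R3.
Rank is 3 with 4 unknowns, leaving s free.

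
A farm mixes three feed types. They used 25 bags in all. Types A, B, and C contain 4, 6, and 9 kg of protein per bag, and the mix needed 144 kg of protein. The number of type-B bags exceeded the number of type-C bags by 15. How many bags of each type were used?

type-A bags: 6, type-B bags: 17, type-C bags: 2

Let a = type-A bags, b = type-B bags, c = type-C bags.
  a + b + c = 25
  4a + 6b + 9c = 144
  b - c = 15
Row-reduce the augmented matrix:
R2 ← R2 − 4·R1.
R2 ← R2 / (2).
R1 ← R1 − 1·R2.
R3 ← R3 − 1·R2.
R3 ← R3 / (-7/2).
R1 ← R1 + 3/2·R3.
R2 ← R2 − 5/2·R3.
Reading off the reduced rows gives a = 6, b = 17, c = 2.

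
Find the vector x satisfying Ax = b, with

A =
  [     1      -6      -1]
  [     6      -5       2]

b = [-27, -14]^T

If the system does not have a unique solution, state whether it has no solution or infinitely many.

Row-reduce:
R2 ← R2 − 6·R1.
R2 ← R2 / (31).
R1 ← R1 + 6·R2.
Rank is 2 with 3 unknowns, leaving x_3 free.

infinitely many solutions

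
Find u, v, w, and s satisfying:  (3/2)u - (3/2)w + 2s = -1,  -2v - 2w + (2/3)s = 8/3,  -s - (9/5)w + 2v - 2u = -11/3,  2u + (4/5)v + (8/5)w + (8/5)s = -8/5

Row-reduce the augmented matrix:
R1 ← R1 / (3/2).
R3 ← R3 + 2·R1.
R4 ← R4 − 2·R1.
R2 ← R2 / (-2).
R3 ← R3 − 2·R2.
R4 ← R4 − 4/5·R2.
R3 ← R3 / (-29/5).
R1 ← R1 + 1·R3.
R2 ← R2 − 1·R3.
R4 ← R4 − 14/5·R3.
R4 ← R4 / (142/435).
R1 ← R1 − 27/29·R4.
R2 ← R2 − 2/29·R4.
R3 ← R3 + 35/87·R4.
Reading off the reduced rows gives u = 2/3, v = -5/3, w = 0, s = -1.

u = 2/3, v = -5/3, w = 0, s = -1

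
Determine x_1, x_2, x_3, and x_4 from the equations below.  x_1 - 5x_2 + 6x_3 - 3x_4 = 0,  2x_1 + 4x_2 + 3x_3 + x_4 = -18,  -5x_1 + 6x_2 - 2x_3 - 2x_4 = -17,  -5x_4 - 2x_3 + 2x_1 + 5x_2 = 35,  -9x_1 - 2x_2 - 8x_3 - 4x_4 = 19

x_1 = 5, x_2 = -2, x_3 = -5, x_4 = -5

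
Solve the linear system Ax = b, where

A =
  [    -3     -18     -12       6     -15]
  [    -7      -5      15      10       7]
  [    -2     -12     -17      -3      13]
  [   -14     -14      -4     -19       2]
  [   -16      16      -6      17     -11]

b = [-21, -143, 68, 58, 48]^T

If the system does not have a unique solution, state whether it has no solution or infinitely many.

x_1 = -1, x_2 = 4, x_3 = -6, x_4 = -4, x_5 = 0

Row-reduce the augmented matrix:
R1 ← R1 / (-3).
R2 ← R2 + 7·R1.
R3 ← R3 + 2·R1.
R4 ← R4 + 14·R1.
R5 ← R5 + 16·R1.
R2 ← R2 / (37).
R1 ← R1 − 6·R2.
R4 ← R4 − 70·R2.
R5 ← R5 − 112·R2.
R3 ← R3 / (-9).
R1 ← R1 + 110/37·R3.
R2 ← R2 − 43/37·R3.
R4 ← R4 + 1086/37·R3.
R5 ← R5 + 2670/37·R3.
R4 ← R4 / (-1843/111).
R1 ← R1 − 320/333·R4.
R2 ← R2 + 337/333·R4.
R3 ← R3 − 7/9·R4.
R5 ← R5 − 5909/111·R4.
R5 ← R5 / (-49175/97).
R1 ← R1 + 78409/5529·R5.
R2 ← R2 − 50489/5529·R5.
R3 ← R3 + 35489/5529·R5.
R4 ← R4 − 9154/1843·R5.
Reading off the reduced rows gives x_1 = -1, x_2 = 4, x_3 = -6, x_4 = -4, x_5 = 0.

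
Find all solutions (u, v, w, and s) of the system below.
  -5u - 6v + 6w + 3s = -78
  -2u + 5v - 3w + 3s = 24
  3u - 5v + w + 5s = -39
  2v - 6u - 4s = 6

u = 3, v = 6, w = -3, s = -3

Row-reduce the augmented matrix:
R1 ← R1 / (-5).
R2 ← R2 + 2·R1.
R3 ← R3 − 3·R1.
R4 ← R4 + 6·R1.
R2 ← R2 / (37/5).
R1 ← R1 − 6/5·R2.
R3 ← R3 + 43/5·R2.
R4 ← R4 − 46/5·R2.
R3 ← R3 / (-62/37).
R1 ← R1 + 12/37·R3.
R2 ← R2 + 27/37·R3.
R4 ← R4 + 18/37·R3.
R4 ← R4 / (-385/31).
R1 ← R1 + 81/31·R4.
R2 ← R2 + 225/62·R4.
R3 ← R3 + 329/62·R4.
Reading off the reduced rows gives u = 3, v = 6, w = -3, s = -3.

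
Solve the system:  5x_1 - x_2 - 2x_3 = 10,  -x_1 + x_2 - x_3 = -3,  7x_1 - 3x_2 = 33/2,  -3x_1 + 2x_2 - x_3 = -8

Row-reduce:
R1 ← R1 / (5).
R2 ← R2 + 1·R1.
R3 ← R3 − 7·R1.
R4 ← R4 + 3·R1.
R2 ← R2 / (4/5).
R1 ← R1 + 1/5·R2.
R3 ← R3 + 8/5·R2.
R4 ← R4 − 7/5·R2.
Swap R3 and R4.
R3 ← R3 / (1/4).
R1 ← R1 + 3/4·R3.
R2 ← R2 + 7/4·R3.
Row 4 reduces to 0 = 1/2, a contradiction. The system is inconsistent.

no solution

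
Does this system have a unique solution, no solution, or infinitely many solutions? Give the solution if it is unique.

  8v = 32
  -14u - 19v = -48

u = -2, v = 4

Row-reduce the augmented matrix:
Swap R1 and R2.
R1 ← R1 / (-14).
R2 ← R2 / (8).
R1 ← R1 − 19/14·R2.
Reading off the reduced rows gives u = -2, v = 4.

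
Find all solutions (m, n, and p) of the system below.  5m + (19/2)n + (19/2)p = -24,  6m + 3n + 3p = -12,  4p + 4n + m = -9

Row-reduce:
R1 ← R1 / (5).
R2 ← R2 − 6·R1.
R3 ← R3 − 1·R1.
R2 ← R2 / (-42/5).
R1 ← R1 − 19/10·R2.
R3 ← R3 − 21/10·R2.
Rank is 2 with 3 unknowns, leaving p free.

infinitely many solutions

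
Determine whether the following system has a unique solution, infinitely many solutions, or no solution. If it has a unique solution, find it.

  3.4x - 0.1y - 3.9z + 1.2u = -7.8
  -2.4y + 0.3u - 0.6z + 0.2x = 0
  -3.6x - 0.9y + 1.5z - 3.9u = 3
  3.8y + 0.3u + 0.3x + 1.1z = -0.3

Row-reduce the augmented matrix:
R1 ← R1 / (17/5).
R2 ← R2 − 1/5·R1.
R3 ← R3 + 18/5·R1.
R4 ← R4 − 3/10·R1.
R2 ← R2 / (-407/170).
R1 ← R1 + 1/34·R2.
R3 ← R3 + 171/170·R2.
R4 ← R4 − 259/68·R2.
R3 ← R3 / (-5034/2035).
R1 ← R1 + 465/407·R3.
R2 ← R2 − 63/407·R3.
R4 ← R4 − 47/55·R3.
R4 ← R4 / (-6419/16780).
R1 ← R1 − 1350/839·R4.
R2 ← R2 + 447/1678·R4.
R3 ← R3 − 1849/1678·R4.
Reading off the reduced rows gives x = -3, y = 0, z = 0, u = 2.

x = -3, y = 0, z = 0, u = 2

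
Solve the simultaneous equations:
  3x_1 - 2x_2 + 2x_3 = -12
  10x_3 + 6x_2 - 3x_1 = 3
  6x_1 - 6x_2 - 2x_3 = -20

Row-reduce:
R1 ← R1 / (3).
R2 ← R2 + 3·R1.
R3 ← R3 − 6·R1.
R2 ← R2 / (4).
R1 ← R1 + 2/3·R2.
R3 ← R3 + 2·R2.
Row 3 reduces to 0 = -1/2, a contradiction. The system is inconsistent.

no solution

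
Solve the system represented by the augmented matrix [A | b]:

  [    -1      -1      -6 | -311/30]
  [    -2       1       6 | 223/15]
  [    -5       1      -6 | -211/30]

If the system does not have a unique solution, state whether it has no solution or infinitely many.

Row-reduce the augmented matrix:
R1 ← R1 / (-1).
R2 ← R2 + 2·R1.
R3 ← R3 + 5·R1.
R2 ← R2 / (3).
R1 ← R1 − 1·R2.
R3 ← R3 − 6·R2.
R3 ← R3 / (-12).
R2 ← R2 − 6·R3.
Reading off the reduced rows gives x_1 = -3/2, x_2 = -4/3, x_3 = 11/5.

x_1 = -3/2, x_2 = -4/3, x_3 = 11/5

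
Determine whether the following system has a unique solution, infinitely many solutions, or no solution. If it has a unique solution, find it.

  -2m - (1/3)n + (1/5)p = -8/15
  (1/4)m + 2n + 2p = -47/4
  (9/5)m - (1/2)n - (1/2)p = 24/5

m = 1, n = -5, p = -1

Row-reduce the augmented matrix:
R1 ← R1 / (-2).
R2 ← R2 − 1/4·R1.
R3 ← R3 − 9/5·R1.
R2 ← R2 / (47/24).
R1 ← R1 − 1/6·R2.
R3 ← R3 + 4/5·R2.
R3 ← R3 / (596/1175).
R1 ← R1 + 64/235·R3.
R2 ← R2 − 243/235·R3.
Reading off the reduced rows gives m = 1, n = -5, p = -1.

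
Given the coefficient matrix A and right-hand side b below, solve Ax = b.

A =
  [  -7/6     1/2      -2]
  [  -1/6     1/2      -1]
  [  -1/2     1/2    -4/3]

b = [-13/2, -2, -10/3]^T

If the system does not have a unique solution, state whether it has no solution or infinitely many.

no solution

Row-reduce:
R1 ← R1 / (-7/6).
R2 ← R2 + 1/6·R1.
R3 ← R3 + 1/2·R1.
R2 ← R2 / (3/7).
R1 ← R1 + 3/7·R2.
R3 ← R3 − 2/7·R2.
Row 3 reduces to 0 = 1/6, a contradiction. The system is inconsistent.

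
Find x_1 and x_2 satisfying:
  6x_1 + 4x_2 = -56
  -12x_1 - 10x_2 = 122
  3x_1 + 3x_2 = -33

x_1 = -6, x_2 = -5

Row-reduce the augmented matrix:
R1 ← R1 / (6).
R2 ← R2 + 12·R1.
R3 ← R3 − 3·R1.
R2 ← R2 / (-2).
R1 ← R1 − 2/3·R2.
R3 ← R3 − 1·R2.
R3 reduces to 0 = 0, so the extra equation is consistent.
Reading off the reduced rows gives x_1 = -6, x_2 = -5.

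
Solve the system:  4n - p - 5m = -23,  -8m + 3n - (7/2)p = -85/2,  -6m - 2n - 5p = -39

infinitely many solutions

Row-reduce:
R1 ← R1 / (-5).
R2 ← R2 + 8·R1.
R3 ← R3 + 6·R1.
R2 ← R2 / (-17/5).
R1 ← R1 + 4/5·R2.
R3 ← R3 + 34/5·R2.
Rank is 2 with 3 unknowns, leaving p free.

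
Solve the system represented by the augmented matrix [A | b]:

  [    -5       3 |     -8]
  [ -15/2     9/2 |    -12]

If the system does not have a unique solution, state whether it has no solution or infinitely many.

infinitely many solutions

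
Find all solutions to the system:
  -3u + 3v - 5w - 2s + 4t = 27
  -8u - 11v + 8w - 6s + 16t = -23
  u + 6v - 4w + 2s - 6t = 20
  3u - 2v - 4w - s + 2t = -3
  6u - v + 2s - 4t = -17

Row-reduce:
R1 ← R1 / (-3).
R2 ← R2 + 8·R1.
R3 ← R3 − 1·R1.
R4 ← R4 − 3·R1.
R5 ← R5 − 6·R1.
R2 ← R2 / (-19).
R1 ← R1 + 1·R2.
R3 ← R3 − 7·R2.
R4 ← R4 − 1·R2.
R5 ← R5 − 5·R2.
R3 ← R3 / (125/57).
R1 ← R1 − 31/57·R3.
R2 ← R2 + 64/57·R3.
R4 ← R4 + 449/57·R3.
R5 ← R5 + 250/57·R3.
R4 ← R4 / (109/125).
R1 ← R1 − 54/125·R4.
R2 ← R2 − 74/125·R4.
R3 ← R3 − 62/125·R4.
Rank is 4 with 5 unknowns, leaving t free.

infinitely many solutions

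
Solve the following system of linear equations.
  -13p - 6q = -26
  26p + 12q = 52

infinitely many solutions

Row-reduce:
R1 ← R1 / (-13).
R2 ← R2 − 26·R1.
Rank is 1 with 2 unknowns, leaving q free.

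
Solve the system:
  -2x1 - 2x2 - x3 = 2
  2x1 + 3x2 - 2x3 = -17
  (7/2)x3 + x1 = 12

no solution

Row-reduce:
R1 ← R1 / (-2).
R2 ← R2 − 2·R1.
R3 ← R3 − 1·R1.
R1 ← R1 − 1·R2.
R3 ← R3 + 1·R2.
Row 3 reduces to 0 = -2, a contradiction. The system is inconsistent.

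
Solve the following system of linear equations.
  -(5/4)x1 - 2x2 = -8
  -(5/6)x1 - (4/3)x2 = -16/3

Row-reduce:
R1 ← R1 / (-5/4).
R2 ← R2 + 5/6·R1.
Rank is 1 with 2 unknowns, leaving x2 free.

infinitely many solutions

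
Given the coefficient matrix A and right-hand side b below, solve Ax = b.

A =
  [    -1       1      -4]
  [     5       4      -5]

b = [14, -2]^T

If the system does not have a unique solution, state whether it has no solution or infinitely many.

infinitely many solutions

Row-reduce:
R1 ← R1 / (-1).
R2 ← R2 − 5·R1.
R2 ← R2 / (9).
R1 ← R1 + 1·R2.
Rank is 2 with 3 unknowns, leaving x_3 free.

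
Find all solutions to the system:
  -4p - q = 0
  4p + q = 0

infinitely many solutions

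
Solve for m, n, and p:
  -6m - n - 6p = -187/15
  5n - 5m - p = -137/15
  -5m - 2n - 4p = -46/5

Row-reduce the augmented matrix:
R1 ← R1 / (-6).
R2 ← R2 + 5·R1.
R3 ← R3 + 5·R1.
R2 ← R2 / (35/6).
R1 ← R1 − 1/6·R2.
R3 ← R3 + 7/6·R2.
R3 ← R3 / (9/5).
R1 ← R1 − 31/35·R3.
R2 ← R2 − 24/35·R3.
Reading off the reduced rows gives m = 4/3, n = -1/3, p = 4/5.

m = 4/3, n = -1/3, p = 4/5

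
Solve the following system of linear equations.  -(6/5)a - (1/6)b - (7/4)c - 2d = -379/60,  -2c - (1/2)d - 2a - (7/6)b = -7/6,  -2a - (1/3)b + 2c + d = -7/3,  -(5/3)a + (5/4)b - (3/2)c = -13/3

a = 2, b = -2, c = -1, d = 3

Row-reduce the augmented matrix:
R1 ← R1 / (-6/5).
R2 ← R2 + 2·R1.
R3 ← R3 + 2·R1.
R4 ← R4 + 5/3·R1.
R2 ← R2 / (-8/9).
R1 ← R1 − 5/36·R2.
R3 ← R3 + 1/18·R2.
R4 ← R4 − 40/27·R2.
R3 ← R3 / (311/64).
R1 ← R1 − 205/128·R3.
R2 ← R2 + 33/32·R3.
R4 ← R4 − 59/24·R3.
R4 ← R4 / (20143/3732).
R1 ← R1 − 230/311·R4.
R2 ← R2 + 717/311·R4.
R3 ← R3 − 266/311·R4.
Reading off the reduced rows gives a = 2, b = -2, c = -1, d = 3.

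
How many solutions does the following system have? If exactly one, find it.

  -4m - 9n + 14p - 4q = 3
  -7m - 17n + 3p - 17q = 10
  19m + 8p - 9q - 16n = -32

infinitely many solutions

Row-reduce:
R1 ← R1 / (-4).
R2 ← R2 + 7·R1.
R3 ← R3 − 19·R1.
R2 ← R2 / (-5/4).
R1 ← R1 − 9/4·R2.
R3 ← R3 + 235/4·R2.
R3 ← R3 / (1085).
R1 ← R1 + 211/5·R3.
R2 ← R2 − 86/5·R3.
Rank is 3 with 4 unknowns, leaving q free.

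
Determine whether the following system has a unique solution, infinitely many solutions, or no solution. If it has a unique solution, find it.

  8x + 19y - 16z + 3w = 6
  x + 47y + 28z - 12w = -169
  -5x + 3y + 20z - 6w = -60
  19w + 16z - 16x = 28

no solution

Row-reduce:
R1 ← R1 / (8).
R2 ← R2 − 1·R1.
R3 ← R3 + 5·R1.
R4 ← R4 + 16·R1.
R2 ← R2 / (357/8).
R1 ← R1 − 19/8·R2.
R3 ← R3 − 119/8·R2.
R4 ← R4 − 38·R2.
Swap R3 and R4.
R3 ← R3 / (-4944/119).
R1 ← R1 + 428/119·R3.
R2 ← R2 − 80/119·R3.
Row 4 reduces to 0 = 1/3, a contradiction. The system is inconsistent.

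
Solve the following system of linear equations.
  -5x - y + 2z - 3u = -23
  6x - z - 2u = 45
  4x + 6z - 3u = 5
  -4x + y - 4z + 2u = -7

x = 5, y = 3, z = -5, u = -5

Row-reduce the augmented matrix:
R1 ← R1 / (-5).
R2 ← R2 − 6·R1.
R3 ← R3 − 4·R1.
R4 ← R4 + 4·R1.
R2 ← R2 / (-6/5).
R1 ← R1 − 1/5·R2.
R3 ← R3 + 4/5·R2.
R4 ← R4 − 9/5·R2.
R3 ← R3 / (20/3).
R1 ← R1 + 1/6·R3.
R2 ← R2 + 7/6·R3.
R4 ← R4 + 7/2·R3.
R4 ← R4 / (-39/8).
R1 ← R1 + 3/8·R4.
R2 ← R2 − 35/8·R4.
R3 ← R3 + 1/4·R4.
Reading off the reduced rows gives x = 5, y = 3, z = -5, u = -5.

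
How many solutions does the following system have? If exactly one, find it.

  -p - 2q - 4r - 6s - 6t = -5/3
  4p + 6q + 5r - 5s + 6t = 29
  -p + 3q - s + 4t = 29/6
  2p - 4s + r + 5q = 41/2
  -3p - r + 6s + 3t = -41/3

Row-reduce the augmented matrix:
R1 ← R1 / (-1).
R2 ← R2 − 4·R1.
R3 ← R3 + 1·R1.
R4 ← R4 − 2·R1.
R5 ← R5 + 3·R1.
R2 ← R2 / (-2).
R1 ← R1 − 2·R2.
R3 ← R3 − 5·R2.
R4 ← R4 − 1·R2.
R5 ← R5 − 6·R2.
R3 ← R3 / (-47/2).
R1 ← R1 + 7·R3.
R2 ← R2 − 11/2·R3.
R4 ← R4 + 25/2·R3.
R5 ← R5 + 22·R3.
R4 ← R4 / (254/47).
R1 ← R1 + 136/47·R4.
R2 ← R2 + 61/47·R4.
R3 ← R3 − 135/47·R4.
R5 ← R5 − 9/47·R4.
R5 ← R5 / (-19/127).
R1 ← R1 + 362/127·R5.
R2 ← R2 − 30/127·R5.
R3 ← R3 − 350/127·R5.
R4 ← R4 + 56/127·R5.
Reading off the reduced rows gives p = 0, q = 5/2, r = 8/3, s = -4/3, t = -1.

p = 0, q = 5/2, r = 8/3, s = -4/3, t = -1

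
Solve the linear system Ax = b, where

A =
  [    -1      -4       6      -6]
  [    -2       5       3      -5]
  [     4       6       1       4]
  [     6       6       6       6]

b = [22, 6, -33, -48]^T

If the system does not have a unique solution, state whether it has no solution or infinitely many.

Row-reduce the augmented matrix:
R1 ← R1 / (-1).
R2 ← R2 + 2·R1.
R3 ← R3 − 4·R1.
R4 ← R4 − 6·R1.
R2 ← R2 / (13).
R1 ← R1 − 4·R2.
R3 ← R3 + 10·R2.
R4 ← R4 + 18·R2.
R3 ← R3 / (235/13).
R1 ← R1 + 42/13·R3.
R2 ← R2 + 9/13·R3.
R4 ← R4 − 384/13·R3.
R4 ← R4 / (168/47).
R1 ← R1 − 58/47·R4.
R2 ← R2 + 1/47·R4.
R3 ← R3 + 38/47·R4.
Reading off the reduced rows gives x_1 = -2, x_2 = -2, x_3 = -1, x_4 = -3.

x_1 = -2, x_2 = -2, x_3 = -1, x_4 = -3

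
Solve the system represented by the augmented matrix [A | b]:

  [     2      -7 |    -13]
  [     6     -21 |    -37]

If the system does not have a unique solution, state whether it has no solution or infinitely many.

no solution

Row-reduce:
R1 ← R1 / (2).
R2 ← R2 − 6·R1.
Row 2 reduces to 0 = 2, a contradiction. The system is inconsistent.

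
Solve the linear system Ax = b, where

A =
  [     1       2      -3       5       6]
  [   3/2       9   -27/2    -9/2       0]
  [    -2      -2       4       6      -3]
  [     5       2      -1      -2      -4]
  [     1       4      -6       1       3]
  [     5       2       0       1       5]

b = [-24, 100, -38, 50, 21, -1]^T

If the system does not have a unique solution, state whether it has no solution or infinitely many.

no solution

Row-reduce:
R2 ← R2 − 3/2·R1.
R3 ← R3 + 2·R1.
R4 ← R4 − 5·R1.
R5 ← R5 − 1·R1.
R6 ← R6 − 5·R1.
R2 ← R2 / (6).
R1 ← R1 − 2·R2.
R3 ← R3 − 2·R2.
R4 ← R4 + 8·R2.
R5 ← R5 − 2·R2.
R6 ← R6 + 8·R2.
R2 ← R2 + 3/2·R3.
R4 ← R4 − 2·R3.
R6 ← R6 − 3·R3.
R4 ← R4 / (-83).
R1 ← R1 − 9·R4.
R2 ← R2 − 28·R4.
R3 ← R3 − 20·R4.
R6 ← R6 + 100·R4.
Swap R5 and R6.
R5 ← R5 / (941/83).
R1 ← R1 − 117/83·R5.
R2 ← R2 + 1181/166·R5.
R3 ← R3 + 404/83·R5.
R4 ← R4 − 70/83·R5.
Row 6 reduces to 0 = -1/3, a contradiction. The system is inconsistent.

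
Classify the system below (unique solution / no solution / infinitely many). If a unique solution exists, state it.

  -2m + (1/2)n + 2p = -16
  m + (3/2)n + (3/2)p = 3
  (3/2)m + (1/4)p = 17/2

Row-reduce the augmented matrix:
R1 ← R1 / (-2).
R2 ← R2 − 1·R1.
R3 ← R3 − 3/2·R1.
R2 ← R2 / (7/4).
R1 ← R1 + 1/4·R2.
R3 ← R3 − 3/8·R2.
R3 ← R3 / (17/14).
R1 ← R1 + 9/14·R3.
R2 ← R2 − 10/7·R3.
Reading off the reduced rows gives m = 6, n = 0, p = -2.

m = 6, n = 0, p = -2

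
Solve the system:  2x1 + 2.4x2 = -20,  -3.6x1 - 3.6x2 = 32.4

x1 = -4, x2 = -5

Row-reduce the augmented matrix:
R1 ← R1 / (2).
R2 ← R2 + 18/5·R1.
R2 ← R2 / (18/25).
R1 ← R1 − 6/5·R2.
Reading off the reduced rows gives x1 = -4, x2 = -5.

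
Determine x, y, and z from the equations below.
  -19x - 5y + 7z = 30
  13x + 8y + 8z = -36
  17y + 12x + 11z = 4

x = -4, y = 5, z = -3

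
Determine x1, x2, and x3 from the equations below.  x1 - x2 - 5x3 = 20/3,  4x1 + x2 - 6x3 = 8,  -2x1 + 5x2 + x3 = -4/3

x1 = 0, x2 = 0, x3 = -4/3

Row-reduce the augmented matrix:
R2 ← R2 − 4·R1.
R3 ← R3 + 2·R1.
R2 ← R2 / (5).
R1 ← R1 + 1·R2.
R3 ← R3 − 3·R2.
R3 ← R3 / (-87/5).
R1 ← R1 + 11/5·R3.
R2 ← R2 − 14/5·R3.
Reading off the reduced rows gives x1 = 0, x2 = 0, x3 = -4/3.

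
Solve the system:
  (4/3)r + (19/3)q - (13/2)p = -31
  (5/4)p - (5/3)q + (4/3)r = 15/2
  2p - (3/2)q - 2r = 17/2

no solution

Row-reduce:
R1 ← R1 / (-13/2).
R2 ← R2 − 5/4·R1.
R3 ← R3 − 2·R1.
R2 ← R2 / (-35/78).
R1 ← R1 + 38/39·R2.
R3 ← R3 − 35/78·R2.
Row 3 reduces to 0 = 1/2, a contradiction. The system is inconsistent.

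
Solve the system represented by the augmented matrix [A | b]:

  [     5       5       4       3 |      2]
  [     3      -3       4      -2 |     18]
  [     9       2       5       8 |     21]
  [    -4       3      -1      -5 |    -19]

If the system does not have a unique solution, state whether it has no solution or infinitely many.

infinitely many solutions

Row-reduce:
R1 ← R1 / (5).
R2 ← R2 − 3·R1.
R3 ← R3 − 9·R1.
R4 ← R4 + 4·R1.
R2 ← R2 / (-6).
R1 ← R1 − 1·R2.
R3 ← R3 + 7·R2.
R4 ← R4 − 7·R2.
R3 ← R3 / (-61/15).
R1 ← R1 − 16/15·R3.
R2 ← R2 + 4/15·R3.
R4 ← R4 − 61/15·R3.
Rank is 3 with 4 unknowns, leaving x_4 free.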